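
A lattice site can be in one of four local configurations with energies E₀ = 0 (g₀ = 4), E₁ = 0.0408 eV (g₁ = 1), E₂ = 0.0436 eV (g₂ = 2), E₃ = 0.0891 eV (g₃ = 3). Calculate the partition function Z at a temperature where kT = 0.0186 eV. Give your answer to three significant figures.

Z = 4.33

Eᵢ/kT = 0, 2.1935, 2.3441, 4.7903.
Z = Σ gᵢe^(−Eᵢ/kT) = 4·e^(−0) + 1·e^(−2.1935) + 2·e^(−2.3441) + 3·e^(−4.7903) = 4.0000 + 0.11153 + 0.19187 + 0.024930 = 4.3283.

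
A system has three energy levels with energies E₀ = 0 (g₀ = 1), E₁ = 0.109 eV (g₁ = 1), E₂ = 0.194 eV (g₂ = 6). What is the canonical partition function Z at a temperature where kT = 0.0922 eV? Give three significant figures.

Eᵢ/kT = 0, 1.1822, 2.1041.
Z = Σ gᵢe^(−Eᵢ/kT) = 1·e^(−0) + 1·e^(−1.1822) + 6·e^(−2.1041) = 1.0000 + 0.30660 + 0.73173 = 2.0383.

Z = 2.04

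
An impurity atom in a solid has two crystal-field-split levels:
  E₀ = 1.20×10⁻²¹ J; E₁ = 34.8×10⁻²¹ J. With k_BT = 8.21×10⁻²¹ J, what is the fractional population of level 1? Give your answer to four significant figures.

0.01642

Eᵢ/kT = 0.146163, 4.23873.
Z = Σ e^(−Eᵢ/kT) = e^(−0.146163) + e^(−4.23873) = 0.864017 + 0.0144259 = 0.878443.
P₁ = e^(−E₁/kT) / Z = 0.0144259/0.878443 = 0.01642.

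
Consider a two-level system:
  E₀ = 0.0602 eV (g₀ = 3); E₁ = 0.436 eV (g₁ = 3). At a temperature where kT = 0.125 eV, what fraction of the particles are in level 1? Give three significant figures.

0.0471

Eᵢ/kT = 0.48160, 3.4880.
Z = Σ gᵢe^(−Eᵢ/kT) = 3·e^(−0.48160) + 3·e^(−3.4880) = 1.8534 + 0.091686 = 1.9451.
P₁ = g₁ e^(−E₁/kT) / Z = 0.091686/1.9451 = 0.0471.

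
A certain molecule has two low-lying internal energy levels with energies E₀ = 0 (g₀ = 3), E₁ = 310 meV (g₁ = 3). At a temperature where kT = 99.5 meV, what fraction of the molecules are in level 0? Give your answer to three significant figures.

Eᵢ/kT = 0, 3.1156.
Z = Σ gᵢe^(−Eᵢ/kT) = 3·e^(−0) + 3·e^(−3.1156) = 3.0000 + 0.13306 = 3.1331.
P₀ = g₀ e^(−E₀/kT) / Z = 3.0000/3.1331 = 0.958.

0.958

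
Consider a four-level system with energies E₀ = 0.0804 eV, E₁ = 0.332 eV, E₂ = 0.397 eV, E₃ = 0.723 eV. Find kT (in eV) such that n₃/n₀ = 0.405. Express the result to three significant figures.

0.711 eV

n₃/n₀ = exp[−(E₃−E₀)/kT] = 0.405.
⇒ (E₃−E₀)/kT = ln(1/0.405) = ln(2.4691) = 0.90385.
kT = 0.6426 eV / 0.90385 = 0.711 eV.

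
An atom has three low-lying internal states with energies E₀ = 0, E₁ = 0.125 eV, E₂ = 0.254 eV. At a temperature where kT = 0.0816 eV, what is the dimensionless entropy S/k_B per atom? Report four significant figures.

0.6041

Eᵢ/kT = 0, 1.53186, 3.11275.
Z = Σ e^(−Eᵢ/kT) = e^(−0) + e^(−1.53186) + e^(−3.11275) = 1.00000 + 0.216133 + 0.0444785 = 1.26061.
⟨E⟩ = Σ EᵢPᵢ = 0.0303934 eV.
S/k_B = ln Z + ⟨E⟩/kT = ln(1.26061) + 0.0303934/0.0816 = 0.231596 + 0.372468 = 0.6041.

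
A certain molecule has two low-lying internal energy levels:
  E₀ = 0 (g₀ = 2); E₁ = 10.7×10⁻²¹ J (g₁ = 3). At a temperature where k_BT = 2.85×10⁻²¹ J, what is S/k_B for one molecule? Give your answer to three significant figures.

0.855

Eᵢ/kT = 0, 3.7544.
Z = Σ gᵢe^(−Eᵢ/kT) = 2·e^(−0) + 3·e^(−3.7544) = 2.0000 + 0.070243 = 2.0702.
⟨E⟩ = Σ EᵢPᵢ = 0.36306 ×10⁻²¹ J.
S/k_B = ln Z + ⟨E⟩/kT = ln(2.0702) + 0.36306/2.85 = 0.72765 + 0.12739 = 0.855.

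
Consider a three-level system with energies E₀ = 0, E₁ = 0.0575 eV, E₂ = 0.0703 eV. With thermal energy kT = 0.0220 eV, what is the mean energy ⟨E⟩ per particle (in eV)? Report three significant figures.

Eᵢ/kT = 0, 2.6136, 3.1955.
Z = Σ e^(−Eᵢ/kT) = e^(−0) + e^(−2.6136) + e^(−3.1955) = 1.0000 + 0.073270 + 0.040946 = 1.1142.
⟨E⟩ = Σ Eᵢ e^(−Eᵢ/kT) / Z = (0·1.0000 + 0.0575·0.073270 + 0.0703·0.040946) / 1.1142 = 0.00636 eV.

0.00636 eV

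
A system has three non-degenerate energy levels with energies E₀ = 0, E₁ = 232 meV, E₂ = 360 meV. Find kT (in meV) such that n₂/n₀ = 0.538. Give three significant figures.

n₂/n₀ = exp[−(E₂−E₀)/kT] = 0.538.
⇒ (E₂−E₀)/kT = ln(1/0.538) = ln(1.8587) = 0.61988.
kT = 360 meV / 0.61988 = 581 meV.

581 meV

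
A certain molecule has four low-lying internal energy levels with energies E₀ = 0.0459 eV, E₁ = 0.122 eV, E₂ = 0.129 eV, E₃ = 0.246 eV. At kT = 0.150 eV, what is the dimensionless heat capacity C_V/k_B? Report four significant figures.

Eᵢ/kT = 0.306000, 0.813333, 0.860000, 1.64000.
Z = Σ e^(−Eᵢ/kT) = e^(−0.306000) + e^(−0.813333) + e^(−0.860000) + e^(−1.64000) = 0.736387 + 0.443378 + 0.423162 + 0.193980 = 1.79691.
⟨E⟩ = 0.105848 eV, ⟨E²⟩ = 0.0149876 eV².
C_V/k_B = (⟨E²⟩ − ⟨E⟩²)/(kT)² = (0.0149876 − 0.0112038)/0.0225000 = 0.1682.

0.1682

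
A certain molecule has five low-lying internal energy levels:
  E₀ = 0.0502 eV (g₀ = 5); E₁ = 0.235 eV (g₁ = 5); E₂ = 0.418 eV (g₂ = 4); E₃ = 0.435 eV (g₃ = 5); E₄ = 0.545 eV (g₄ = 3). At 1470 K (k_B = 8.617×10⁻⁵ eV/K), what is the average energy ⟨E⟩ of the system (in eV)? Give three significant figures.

k_BT = 8.617×10⁻⁵ × 1470 K = 0.12667 eV.
Eᵢ/kT = 0.39631, 1.8552, 3.2999, 3.4341, 4.3025.
Z = Σ gᵢe^(−Eᵢ/kT) = 5·e^(−0.39631) + 5·e^(−1.8552) + 4·e^(−3.2999) + 5·e^(−3.4341) + 3·e^(−4.3025) = 3.3640 + 0.78211 + 0.14755 + 0.16127 + 0.040604 = 4.4955.
⟨E⟩ = Σ Eᵢ gᵢe^(−Eᵢ/kT) / Z = (0.0502·3.3640 + 0.235·0.78211 + 0.418·0.14755 + 0.435·0.16127 + 0.545·0.040604) / 4.4955 = 0.113 eV.

0.113 eV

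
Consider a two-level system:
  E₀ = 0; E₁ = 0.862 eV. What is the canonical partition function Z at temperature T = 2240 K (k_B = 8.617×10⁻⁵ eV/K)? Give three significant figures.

k_BT = 8.617×10⁻⁵ × 2240 K = 0.19302 eV.
Eᵢ/kT = 0, 4.4659.
Z = Σ e^(−Eᵢ/kT) = e^(−0) + e^(−4.4659) = 1.0000 + 0.011494 = 1.0115.

Z = 1.01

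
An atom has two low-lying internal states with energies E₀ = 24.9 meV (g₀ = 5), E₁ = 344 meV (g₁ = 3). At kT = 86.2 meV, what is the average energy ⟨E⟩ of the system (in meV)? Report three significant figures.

29.6 meV

Eᵢ/kT = 0.28886, 3.9907.
Z = Σ gᵢe^(−Eᵢ/kT) = 5·e^(−0.28886) + 3·e^(−3.9907) = 3.7456 + 0.055460 = 3.8011.
⟨E⟩ = Σ Eᵢ gᵢe^(−Eᵢ/kT) / Z = (24.9·3.7456 + 344·0.055460) / 3.8011 = 29.6 meV.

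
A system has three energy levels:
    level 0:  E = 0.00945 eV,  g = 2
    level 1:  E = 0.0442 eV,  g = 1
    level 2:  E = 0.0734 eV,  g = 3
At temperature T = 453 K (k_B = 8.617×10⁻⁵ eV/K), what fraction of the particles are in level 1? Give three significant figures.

k_BT = 8.617×10⁻⁵ × 453 K = 0.039035 eV.
Eᵢ/kT = 0.24209, 1.1323, 1.8804.
Z = Σ gᵢe^(−Eᵢ/kT) = 2·e^(−0.24209) + 1·e^(−1.1323) + 3·e^(−1.8804) = 1.5700 + 0.32229 + 0.45759 = 2.3499.
P₁ = g₁ e^(−E₁/kT) / Z = 0.32229/2.3499 = 0.137.

0.137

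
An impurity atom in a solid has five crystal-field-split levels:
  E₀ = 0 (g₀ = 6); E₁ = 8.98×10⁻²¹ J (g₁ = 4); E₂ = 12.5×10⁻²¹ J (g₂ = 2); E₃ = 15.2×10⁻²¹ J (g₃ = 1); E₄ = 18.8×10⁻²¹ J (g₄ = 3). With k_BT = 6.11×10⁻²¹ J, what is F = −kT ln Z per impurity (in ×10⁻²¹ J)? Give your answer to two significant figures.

Eᵢ/kT = 0, 1.470, 2.046, 2.488, 3.077.
Z = Σ gᵢe^(−Eᵢ/kT) = 6·e^(−0) + 4·e^(−1.470) + 2·e^(−2.046) + 1·e^(−2.488) + 3·e^(−3.077) = 6.000 + 0.9197 + 0.2585 + 0.08308 + 0.1383 = 7.400.
F = −kT ln Z = −6.11 × ln(7.400) = −6.11 × 2.001 = -12 ×10⁻²¹ J.

-12 ×10⁻²¹ J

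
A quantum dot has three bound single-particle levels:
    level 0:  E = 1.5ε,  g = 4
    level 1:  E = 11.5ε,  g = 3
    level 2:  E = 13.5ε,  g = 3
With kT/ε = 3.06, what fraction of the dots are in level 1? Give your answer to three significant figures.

0.0274

Eᵢ/kT = 0.49020, 3.7582, 4.4118.
Z = Σ gᵢe^(−Eᵢ/kT) = 4·e^(−0.49020) + 3·e^(−3.7582) + 3·e^(−4.4118) = 2.4500 + 0.069977 + 0.036400 = 2.5564.
P₁ = g₁ e^(−E₁/kT) / Z = 0.069977/2.5564 = 0.0274.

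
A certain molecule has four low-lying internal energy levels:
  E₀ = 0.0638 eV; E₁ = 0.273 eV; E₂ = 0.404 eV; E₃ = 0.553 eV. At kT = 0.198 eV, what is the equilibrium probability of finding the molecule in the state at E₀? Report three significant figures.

Eᵢ/kT = 0.32222, 1.3788, 2.0404, 2.7929.
Z = Σ e^(−Eᵢ/kT) = e^(−0.32222) + e^(−1.3788) + e^(−2.0404) + e^(−2.7929) = 0.72454 + 0.25188 + 0.12998 + 0.061243 = 1.1676.
P₀ = e^(−E₀/kT) / Z = 0.72454/1.1676 = 0.621.

0.621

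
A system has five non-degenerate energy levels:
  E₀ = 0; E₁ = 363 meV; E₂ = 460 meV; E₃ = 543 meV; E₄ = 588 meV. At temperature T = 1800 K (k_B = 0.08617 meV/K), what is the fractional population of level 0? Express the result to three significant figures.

0.833

k_BT = 0.08617 × 1800 K = 155.11 meV.
Eᵢ/kT = 0, 2.3403, 2.9656, 3.5007, 3.7909.
Z = Σ e^(−Eᵢ/kT) = e^(−0) + e^(−2.3403) + e^(−2.9656) + e^(−3.5007) + e^(−3.7909) = 1.0000 + 0.096299 + 0.051530 + 0.030176 + 0.022575 = 1.2006.
P₀ = e^(−E₀/kT) / Z = 1.0000/1.2006 = 0.833.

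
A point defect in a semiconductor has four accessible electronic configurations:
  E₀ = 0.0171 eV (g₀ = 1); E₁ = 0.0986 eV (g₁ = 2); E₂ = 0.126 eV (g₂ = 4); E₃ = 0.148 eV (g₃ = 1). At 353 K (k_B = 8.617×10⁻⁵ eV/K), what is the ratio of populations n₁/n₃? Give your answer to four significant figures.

k_BT = 8.617×10⁻⁵ × 353 K = 0.0304180 eV.
n₁/n₃ = (g₁/g₃) exp[−(E₁−E₃)/kT] = (2/1) × exp(−(-0.0494 eV)/(0.0304180 eV)) = (2/1) × exp(1.62404) = 10.15.

10.15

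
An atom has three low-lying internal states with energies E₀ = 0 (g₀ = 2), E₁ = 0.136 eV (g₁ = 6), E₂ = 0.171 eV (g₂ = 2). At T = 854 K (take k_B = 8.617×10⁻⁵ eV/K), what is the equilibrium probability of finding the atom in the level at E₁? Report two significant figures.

0.30

k_BT = 8.617×10⁻⁵ × 854 K = 0.07359 eV.
Eᵢ/kT = 0, 1.848, 2.324.
Z = Σ gᵢe^(−Eᵢ/kT) = 2·e^(−0) + 6·e^(−1.848) + 2·e^(−2.324) = 2.000 + 0.9453 + 0.1958 = 3.141.
P₁ = g₁ e^(−E₁/kT) / Z = 0.9453/3.141 = 0.30.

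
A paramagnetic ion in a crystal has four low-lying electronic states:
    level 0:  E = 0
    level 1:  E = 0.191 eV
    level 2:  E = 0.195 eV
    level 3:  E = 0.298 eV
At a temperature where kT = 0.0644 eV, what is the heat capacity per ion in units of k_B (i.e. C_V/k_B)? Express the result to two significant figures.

0.90

Eᵢ/kT = 0, 2.966, 3.028, 4.627.
Z = Σ e^(−Eᵢ/kT) = e^(−0) + e^(−2.966) + e^(−3.028) + e^(−4.627) = 1.000 + 0.05151 + 0.04841 + 0.009784 = 1.110.
⟨E⟩ = 0.01999 eV, ⟨E²⟩ = 0.004134 eV².
C_V/k_B = (⟨E²⟩ − ⟨E⟩²)/(kT)² = (0.004134 − 0.0003996)/0.004147 = 0.90.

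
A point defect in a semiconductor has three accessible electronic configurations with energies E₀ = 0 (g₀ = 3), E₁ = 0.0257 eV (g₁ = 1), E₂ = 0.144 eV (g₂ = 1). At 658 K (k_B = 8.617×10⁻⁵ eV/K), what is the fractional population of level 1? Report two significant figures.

0.17

k_BT = 8.617×10⁻⁵ × 658 K = 0.05670 eV.
Eᵢ/kT = 0, 0.4533, 2.540.
Z = Σ gᵢe^(−Eᵢ/kT) = 3·e^(−0) + 1·e^(−0.4533) + 1·e^(−2.540) = 3.000 + 0.6355 + 0.07887 = 3.714.
P₁ = g₁ e^(−E₁/kT) / Z = 0.6355/3.714 = 0.17.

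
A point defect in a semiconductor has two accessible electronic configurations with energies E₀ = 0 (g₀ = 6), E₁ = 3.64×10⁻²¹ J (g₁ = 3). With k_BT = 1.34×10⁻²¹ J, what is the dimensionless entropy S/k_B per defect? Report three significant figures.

Eᵢ/kT = 0, 2.7164.
Z = Σ gᵢe^(−Eᵢ/kT) = 6·e^(−0) + 3·e^(−2.7164) = 6.0000 + 0.19834 = 6.1983.
⟨E⟩ = Σ EᵢPᵢ = 0.11648 ×10⁻²¹ J.
S/k_B = ln Z + ⟨E⟩/kT = ln(6.1983) + 0.11648/1.34 = 1.8243 + 0.086925 = 1.91.

1.91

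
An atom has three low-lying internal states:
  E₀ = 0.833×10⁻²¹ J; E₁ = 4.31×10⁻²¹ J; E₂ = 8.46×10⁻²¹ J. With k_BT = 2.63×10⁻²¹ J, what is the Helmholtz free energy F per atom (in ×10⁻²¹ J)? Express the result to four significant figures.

Eᵢ/kT = 0.316730, 1.63878, 3.21673.
Z = Σ e^(−Eᵢ/kT) = e^(−0.316730) + e^(−1.63878) + e^(−3.21673) = 0.728527 + 0.194217 + 0.0400859 = 0.962830.
F = −kT ln Z = −2.63 × ln(0.962830) = −2.63 × -0.0378784 = 0.09962 ×10⁻²¹ J.

0.09962 ×10⁻²¹ J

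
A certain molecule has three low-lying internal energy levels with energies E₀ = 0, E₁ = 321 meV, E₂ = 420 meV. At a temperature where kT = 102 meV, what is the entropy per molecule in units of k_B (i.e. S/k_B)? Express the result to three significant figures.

0.249

Eᵢ/kT = 0, 3.1471, 4.1176.
Z = Σ e^(−Eᵢ/kT) = e^(−0) + e^(−3.1471) + e^(−4.1176) = 1.0000 + 0.042977 + 0.016284 = 1.0593.
⟨E⟩ = Σ EᵢPᵢ = 19.480 meV.
S/k_B = ln Z + ⟨E⟩/kT = ln(1.0593) + 19.480/102 = 0.057608 + 0.19098 = 0.249.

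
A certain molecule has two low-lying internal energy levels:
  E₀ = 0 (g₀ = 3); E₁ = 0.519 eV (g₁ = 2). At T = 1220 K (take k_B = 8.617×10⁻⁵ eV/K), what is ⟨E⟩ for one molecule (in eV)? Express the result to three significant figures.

k_BT = 8.617×10⁻⁵ × 1220 K = 0.10513 eV.
Eᵢ/kT = 0, 4.9367.
Z = Σ gᵢe^(−Eᵢ/kT) = 3·e^(−0) + 2·e^(−4.9367) = 3.0000 + 0.014356 = 3.0144.
⟨E⟩ = Σ Eᵢ gᵢe^(−Eᵢ/kT) / Z = (0·3.0000 + 0.519·0.014356) / 3.0144 = 0.00247 eV.

0.00247 eV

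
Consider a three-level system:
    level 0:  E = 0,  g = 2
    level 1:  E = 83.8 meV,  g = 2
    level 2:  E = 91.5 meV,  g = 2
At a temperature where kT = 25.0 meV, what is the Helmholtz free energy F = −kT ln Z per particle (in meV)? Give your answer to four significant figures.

Eᵢ/kT = 0, 3.35200, 3.66000.
Z = Σ gᵢe^(−Eᵢ/kT) = 2·e^(−0) + 2·e^(−3.35200) + 2·e^(−3.66000) = 2.00000 + 0.0700285 + 0.0514650 = 2.12149.
F = −kT ln Z = −25.0 × ln(2.12149) = −25.0 × 0.752119 = -18.80 meV.

-18.80 meV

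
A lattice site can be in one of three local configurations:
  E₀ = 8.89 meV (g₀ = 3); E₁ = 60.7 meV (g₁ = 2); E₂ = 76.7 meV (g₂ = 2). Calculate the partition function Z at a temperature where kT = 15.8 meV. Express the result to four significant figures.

Eᵢ/kT = 0.562658, 3.84177, 4.85443.
Z = Σ gᵢe^(−Eᵢ/kT) = 3·e^(−0.562658) + 2·e^(−3.84177) + 2·e^(−4.85443) = 1.70908 + 0.0429112 + 0.0155875 = 1.76758.

Z = 1.768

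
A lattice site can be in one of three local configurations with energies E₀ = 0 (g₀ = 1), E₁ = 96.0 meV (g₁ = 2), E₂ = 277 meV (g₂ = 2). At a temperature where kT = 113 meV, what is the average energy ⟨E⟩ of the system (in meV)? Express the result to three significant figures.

64.0 meV

Eᵢ/kT = 0, 0.84956, 2.4513.
Z = Σ gᵢe^(−Eᵢ/kT) = 1·e^(−0) + 2·e^(−0.84956) + 2·e^(−2.4513) = 1.0000 + 0.85521 + 0.17236 = 2.0276.
⟨E⟩ = Σ Eᵢ gᵢe^(−Eᵢ/kT) / Z = (0·1.0000 + 96.0·0.85521 + 277·0.17236) / 2.0276 = 64.0 meV.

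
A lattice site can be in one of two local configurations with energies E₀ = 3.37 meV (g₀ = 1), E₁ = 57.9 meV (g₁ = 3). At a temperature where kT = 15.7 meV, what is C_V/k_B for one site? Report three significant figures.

0.940

Eᵢ/kT = 0.21465, 3.6879.
Z = Σ gᵢe^(−Eᵢ/kT) = 1·e^(−0.21465) + 3·e^(−3.6879) = 0.80682 + 0.075073 = 0.88189.
⟨E⟩ = 8.0120 meV, ⟨E²⟩ = 295.77 meV².
C_V/k_B = (⟨E²⟩ − ⟨E⟩²)/(kT)² = (295.77 − 64.192)/246.49 = 0.940.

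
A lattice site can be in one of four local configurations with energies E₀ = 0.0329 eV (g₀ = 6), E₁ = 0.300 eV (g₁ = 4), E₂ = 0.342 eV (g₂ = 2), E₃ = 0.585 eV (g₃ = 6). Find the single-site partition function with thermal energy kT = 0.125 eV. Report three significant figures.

Eᵢ/kT = 0.26320, 2.4000, 2.7360, 4.6800.
Z = Σ gᵢe^(−Eᵢ/kT) = 6·e^(−0.26320) + 4·e^(−2.4000) + 2·e^(−2.7360) + 6·e^(−4.6800) = 4.6115 + 0.36287 + 0.12966 + 0.055674 = 5.1597.

Z = 5.16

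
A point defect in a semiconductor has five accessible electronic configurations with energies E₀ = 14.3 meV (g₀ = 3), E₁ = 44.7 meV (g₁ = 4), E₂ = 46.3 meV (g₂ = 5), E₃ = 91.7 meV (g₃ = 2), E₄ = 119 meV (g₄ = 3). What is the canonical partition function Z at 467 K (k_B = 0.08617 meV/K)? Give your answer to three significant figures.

Z = 5.36

k_BT = 0.08617 × 467 K = 40.241 meV.
Eᵢ/kT = 0.35536, 1.1108, 1.1506, 2.2788, 2.9572.
Z = Σ gᵢe^(−Eᵢ/kT) = 3·e^(−0.35536) + 4·e^(−1.1108) + 5·e^(−1.1506) + 2·e^(−2.2788) + 3·e^(−2.9572) = 2.1028 + 1.3172 + 1.5822 + 0.20481 + 0.15589 = 5.3629.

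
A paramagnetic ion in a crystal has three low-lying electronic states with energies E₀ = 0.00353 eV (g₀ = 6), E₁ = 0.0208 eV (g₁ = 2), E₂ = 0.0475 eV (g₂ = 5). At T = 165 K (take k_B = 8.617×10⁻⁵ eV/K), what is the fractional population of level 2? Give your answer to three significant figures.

k_BT = 8.617×10⁻⁵ × 165 K = 0.014218 eV.
Eᵢ/kT = 0.24828, 1.4629, 3.3408.
Z = Σ gᵢe^(−Eᵢ/kT) = 6·e^(−0.24828) + 2·e^(−1.4629) + 5·e^(−3.3408) = 4.6808 + 0.46313 + 0.17704 = 5.3210.
P₂ = g₂ e^(−E₂/kT) / Z = 0.17704/5.3210 = 0.0333.

0.0333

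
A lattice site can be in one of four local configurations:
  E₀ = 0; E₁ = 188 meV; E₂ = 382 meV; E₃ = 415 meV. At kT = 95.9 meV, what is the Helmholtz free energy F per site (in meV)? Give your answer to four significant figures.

Eᵢ/kT = 0, 1.96038, 3.98332, 4.32742.
Z = Σ e^(−Eᵢ/kT) = e^(−0) + e^(−1.96038) + e^(−3.98332) + e^(−4.32742) = 1.00000 + 0.140805 + 0.0186237 + 0.0132016 = 1.17263.
F = −kT ln Z = −95.9 × ln(1.17263) = −95.9 × 0.159249 = -15.27 meV.

-15.27 meV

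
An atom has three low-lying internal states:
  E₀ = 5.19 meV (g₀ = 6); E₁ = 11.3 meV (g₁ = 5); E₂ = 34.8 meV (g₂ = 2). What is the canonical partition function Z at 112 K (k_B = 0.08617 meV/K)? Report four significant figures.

k_BT = 0.08617 × 112 K = 9.65104 meV.
Eᵢ/kT = 0.537766, 1.17086, 3.60583.
Z = Σ gᵢe^(−Eᵢ/kT) = 6·e^(−0.537766) + 5·e^(−1.17086) + 2·e^(−3.60583) = 3.50431 + 1.55050 + 0.0543298 = 5.10914.

Z = 5.109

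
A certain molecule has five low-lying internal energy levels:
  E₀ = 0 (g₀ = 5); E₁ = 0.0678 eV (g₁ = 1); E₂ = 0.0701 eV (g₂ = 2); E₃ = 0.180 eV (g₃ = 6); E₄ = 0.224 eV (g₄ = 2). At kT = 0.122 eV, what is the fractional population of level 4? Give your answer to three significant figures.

Eᵢ/kT = 0, 0.55574, 0.57459, 1.4754, 1.8361.
Z = Σ gᵢe^(−Eᵢ/kT) = 5·e^(−0) + 1·e^(−0.55574) + 2·e^(−0.57459) + 6·e^(−1.4754) + 2·e^(−1.8361) = 5.0000 + 0.57365 + 1.1259 + 1.3721 + 0.31888 = 8.3905.
P₄ = g₄ e^(−E₄/kT) / Z = 0.31888/8.3905 = 0.0380.

0.0380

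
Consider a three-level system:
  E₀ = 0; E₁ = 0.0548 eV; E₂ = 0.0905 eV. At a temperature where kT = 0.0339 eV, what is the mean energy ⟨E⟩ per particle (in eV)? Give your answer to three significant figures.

Eᵢ/kT = 0, 1.6165, 2.6696.
Z = Σ e^(−Eᵢ/kT) = e^(−0) + e^(−1.6165) + e^(−2.6696) = 1.0000 + 0.19859 + 0.069280 = 1.2679.
⟨E⟩ = Σ Eᵢ e^(−Eᵢ/kT) / Z = (0·1.0000 + 0.0548·0.19859 + 0.0905·0.069280) / 1.2679 = 0.0135 eV.

0.0135 eV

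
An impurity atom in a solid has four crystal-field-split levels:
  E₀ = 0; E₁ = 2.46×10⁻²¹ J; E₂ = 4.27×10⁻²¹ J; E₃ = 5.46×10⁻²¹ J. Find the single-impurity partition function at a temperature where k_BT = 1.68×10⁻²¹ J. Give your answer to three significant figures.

Eᵢ/kT = 0, 1.4643, 2.5417, 3.2500.
Z = Σ e^(−Eᵢ/kT) = e^(−0) + e^(−1.4643) + e^(−2.5417) + e^(−3.2500) = 1.0000 + 0.23124 + 0.078732 + 0.038774 = 1.3487.

Z = 1.35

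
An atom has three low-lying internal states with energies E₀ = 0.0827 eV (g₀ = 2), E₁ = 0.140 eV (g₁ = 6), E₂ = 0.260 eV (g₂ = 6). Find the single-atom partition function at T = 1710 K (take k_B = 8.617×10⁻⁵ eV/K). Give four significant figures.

Z = 4.489

k_BT = 8.617×10⁻⁵ × 1710 K = 0.147351 eV.
Eᵢ/kT = 0.561245, 0.950112, 1.76449.
Z = Σ gᵢe^(−Eᵢ/kT) = 2·e^(−0.561245) + 6·e^(−0.950112) + 6·e^(−1.76449) = 1.14100 + 2.32019 + 1.02764 = 4.48883.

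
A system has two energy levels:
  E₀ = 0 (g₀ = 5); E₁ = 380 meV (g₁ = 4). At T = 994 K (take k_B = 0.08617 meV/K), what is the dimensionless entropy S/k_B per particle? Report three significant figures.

k_BT = 0.08617 × 994 K = 85.653 meV.
Eᵢ/kT = 0, 4.4365.
Z = Σ gᵢe^(−Eᵢ/kT) = 5·e^(−0) + 4·e^(−4.4365) = 5.0000 + 0.047349 = 5.0473.
⟨E⟩ = Σ EᵢPᵢ = 3.5648 meV.
S/k_B = ln Z + ⟨E⟩/kT = ln(5.0473) + 3.5648/85.653 = 1.6189 + 0.041619 = 1.66.

1.66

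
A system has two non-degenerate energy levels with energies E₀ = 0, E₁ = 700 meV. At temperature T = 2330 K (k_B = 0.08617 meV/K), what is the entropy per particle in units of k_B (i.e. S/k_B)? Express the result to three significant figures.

k_BT = 0.08617 × 2330 K = 200.78 meV.
Eᵢ/kT = 0, 3.4864.
Z = Σ e^(−Eᵢ/kT) = e^(−0) + e^(−3.4864) = 1.0000 + 0.030611 = 1.0306.
⟨E⟩ = Σ EᵢPᵢ = 20.791 meV.
S/k_B = ln Z + ⟨E⟩/kT = ln(1.0306) + 20.791/200.78 = 0.030141 + 0.10355 = 0.134.

0.134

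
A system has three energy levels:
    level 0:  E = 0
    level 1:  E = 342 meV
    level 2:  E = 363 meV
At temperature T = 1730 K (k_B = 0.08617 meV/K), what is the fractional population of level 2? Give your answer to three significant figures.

k_BT = 0.08617 × 1730 K = 149.07 meV.
Eᵢ/kT = 0, 2.2942, 2.4351.
Z = Σ e^(−Eᵢ/kT) = e^(−0) + e^(−2.2942) + e^(−2.4351) = 1.0000 + 0.10084 + 0.087589 = 1.1884.
P₂ = e^(−E₂/kT) / Z = 0.087589/1.1884 = 0.0737.

0.0737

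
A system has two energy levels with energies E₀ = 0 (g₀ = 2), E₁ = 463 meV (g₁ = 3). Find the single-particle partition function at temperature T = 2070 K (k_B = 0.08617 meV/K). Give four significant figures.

k_BT = 0.08617 × 2070 K = 178.372 meV.
Eᵢ/kT = 0, 2.59570.
Z = Σ gᵢe^(−Eᵢ/kT) = 2·e^(−0) + 3·e^(−2.59570) = 2.00000 + 0.223781 = 2.22378.

Z = 2.224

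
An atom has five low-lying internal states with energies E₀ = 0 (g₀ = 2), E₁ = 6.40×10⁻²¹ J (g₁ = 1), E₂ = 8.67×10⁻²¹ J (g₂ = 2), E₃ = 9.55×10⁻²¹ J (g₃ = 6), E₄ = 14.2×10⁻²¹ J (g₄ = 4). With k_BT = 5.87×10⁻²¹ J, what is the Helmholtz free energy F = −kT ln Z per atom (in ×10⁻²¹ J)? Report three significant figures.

Eᵢ/kT = 0, 1.0903, 1.4770, 1.6269, 2.4191.
Z = Σ gᵢe^(−Eᵢ/kT) = 2·e^(−0) + 1·e^(−1.0903) + 2·e^(−1.4770) + 6·e^(−1.6269) + 4·e^(−2.4191) = 2.0000 + 0.33612 + 0.45664 + 1.1792 + 0.35601 = 4.3280.
F = −kT ln Z = −5.87 × ln(4.3280) = −5.87 × 1.4651 = -8.60 ×10⁻²¹ J.

-8.60 ×10⁻²¹ J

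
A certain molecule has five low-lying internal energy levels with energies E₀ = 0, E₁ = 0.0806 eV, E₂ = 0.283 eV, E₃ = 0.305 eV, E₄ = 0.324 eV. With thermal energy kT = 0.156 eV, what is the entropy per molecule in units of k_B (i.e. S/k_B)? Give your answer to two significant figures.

Eᵢ/kT = 0, 0.5167, 1.814, 1.955, 2.077.
Z = Σ e^(−Eᵢ/kT) = e^(−0) + e^(−0.5167) + e^(−1.814) + e^(−1.955) + e^(−2.077) = 1.000 + 0.5965 + 0.1630 + 0.1416 + 0.1253 = 2.026.
⟨E⟩ = Σ EᵢPᵢ = 0.08785 eV.
S/k_B = ln Z + ⟨E⟩/kT = ln(2.026) + 0.08785/0.156 = 0.7061 + 0.5631 = 1.3.

1.3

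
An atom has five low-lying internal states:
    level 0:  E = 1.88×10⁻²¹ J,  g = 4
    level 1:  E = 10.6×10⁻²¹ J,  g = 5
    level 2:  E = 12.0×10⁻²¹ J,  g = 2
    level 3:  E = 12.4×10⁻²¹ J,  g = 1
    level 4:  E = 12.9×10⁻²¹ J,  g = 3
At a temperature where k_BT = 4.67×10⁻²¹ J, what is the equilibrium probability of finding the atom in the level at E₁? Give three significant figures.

0.143

Eᵢ/kT = 0.40257, 2.2698, 2.5696, 2.6552, 2.7623.
Z = Σ gᵢe^(−Eᵢ/kT) = 4·e^(−0.40257) + 5·e^(−2.2698) + 2·e^(−2.5696) + 1·e^(−2.6552) + 3·e^(−2.7623) = 2.6744 + 0.51666 + 0.15313 + 0.070285 + 0.18944 = 3.6039.
P₁ = g₁ e^(−E₁/kT) / Z = 0.51666/3.6039 = 0.143.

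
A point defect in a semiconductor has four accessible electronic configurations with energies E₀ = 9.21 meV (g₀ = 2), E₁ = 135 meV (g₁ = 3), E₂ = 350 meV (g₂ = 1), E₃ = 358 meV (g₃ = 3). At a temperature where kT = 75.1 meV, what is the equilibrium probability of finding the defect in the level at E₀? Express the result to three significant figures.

0.769

Eᵢ/kT = 0.12264, 1.7976, 4.6605, 4.7670.
Z = Σ gᵢe^(−Eᵢ/kT) = 2·e^(−0.12264) + 3·e^(−1.7976) + 1·e^(−4.6605) + 3·e^(−4.7670) = 1.7692 + 0.49709 + 0.0094617 + 0.025518 = 2.3013.
P₀ = g₀ e^(−E₀/kT) / Z = 1.7692/2.3013 = 0.769.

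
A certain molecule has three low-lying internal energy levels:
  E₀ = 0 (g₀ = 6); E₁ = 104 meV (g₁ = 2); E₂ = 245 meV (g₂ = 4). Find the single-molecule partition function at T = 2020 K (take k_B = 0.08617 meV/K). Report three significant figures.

k_BT = 0.08617 × 2020 K = 174.06 meV.
Eᵢ/kT = 0, 0.59750, 1.4076.
Z = Σ gᵢe^(−Eᵢ/kT) = 6·e^(−0) + 2·e^(−0.59750) + 4·e^(−1.4076) = 6.0000 + 1.1004 + 0.97892 = 8.0793.

Z = 8.08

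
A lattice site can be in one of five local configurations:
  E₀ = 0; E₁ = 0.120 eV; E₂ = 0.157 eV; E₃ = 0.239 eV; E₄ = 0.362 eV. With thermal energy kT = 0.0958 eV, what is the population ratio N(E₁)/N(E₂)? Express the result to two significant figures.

1.5

n₁/n₂ = exp[−(E₁−E₂)/kT] = exp(−(-0.037 eV)/(0.0958 eV)) = exp(0.3862) = 1.5.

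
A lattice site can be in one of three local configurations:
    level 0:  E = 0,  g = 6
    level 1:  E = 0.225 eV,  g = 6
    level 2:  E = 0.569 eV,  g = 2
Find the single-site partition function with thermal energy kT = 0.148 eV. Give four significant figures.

Eᵢ/kT = 0, 1.52027, 3.84459.
Z = Σ gᵢe^(−Eᵢ/kT) = 6·e^(−0) + 6·e^(−1.52027) + 2·e^(−3.84459) = 6.00000 + 1.31192 + 0.0427903 = 7.35471.

Z = 7.355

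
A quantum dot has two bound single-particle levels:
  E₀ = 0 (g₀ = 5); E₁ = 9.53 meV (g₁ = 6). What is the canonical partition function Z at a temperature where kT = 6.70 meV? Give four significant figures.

Eᵢ/kT = 0, 1.42239.
Z = Σ gᵢe^(−Eᵢ/kT) = 5·e^(−0) + 6·e^(−1.42239) = 5.00000 + 1.44682 = 6.44682.

Z = 6.447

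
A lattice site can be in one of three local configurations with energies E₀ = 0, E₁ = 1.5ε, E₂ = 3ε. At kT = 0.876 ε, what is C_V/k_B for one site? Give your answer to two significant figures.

Eᵢ/kT = 0, 1.712, 3.425.
Z = Σ e^(−Eᵢ/kT) = e^(−0) + e^(−1.712) + e^(−3.425) = 1.000 + 0.1805 + 0.03255 = 1.213.
⟨E⟩ = 0.3037 ε, ⟨E²⟩ = 0.5763 ε².
C_V/k_B = (⟨E²⟩ − ⟨E⟩²)/(kT)² = (0.5763 − 0.09223)/0.7674 = 0.63.

0.63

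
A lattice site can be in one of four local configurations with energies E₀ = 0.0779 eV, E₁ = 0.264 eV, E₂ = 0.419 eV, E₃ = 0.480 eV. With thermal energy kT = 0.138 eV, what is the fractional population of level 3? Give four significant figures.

0.03881

Eᵢ/kT = 0.564493, 1.91304, 3.03623, 3.47826.
Z = Σ e^(−Eᵢ/kT) = e^(−0.564493) + e^(−1.91304) + e^(−3.03623) + e^(−3.47826) = 0.568648 + 0.147631 + 0.0480156 + 0.0308611 = 0.795156.
P₃ = e^(−E₃/kT) / Z = 0.0308611/0.795156 = 0.03881.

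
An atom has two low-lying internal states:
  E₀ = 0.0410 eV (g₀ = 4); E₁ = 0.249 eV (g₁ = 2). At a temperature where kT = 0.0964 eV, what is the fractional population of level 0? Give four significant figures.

0.9454

Eᵢ/kT = 0.425311, 2.58299.
Z = Σ gᵢe^(−Eᵢ/kT) = 4·e^(−0.425311) + 2·e^(−2.58299) = 2.61427 + 0.151096 = 2.76537.
P₀ = g₀ e^(−E₀/kT) / Z = 2.61427/2.76537 = 0.9454.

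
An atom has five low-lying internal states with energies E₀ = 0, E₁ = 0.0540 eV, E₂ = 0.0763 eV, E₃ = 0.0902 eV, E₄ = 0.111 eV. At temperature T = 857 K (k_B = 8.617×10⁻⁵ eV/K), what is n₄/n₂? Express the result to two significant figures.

k_BT = 8.617×10⁻⁵ × 857 K = 0.07385 eV.
n₄/n₂ = exp[−(E₄−E₂)/kT] = exp(−(0.0347 eV)/(0.07385 eV)) = exp(-0.4699) = 0.63.

0.63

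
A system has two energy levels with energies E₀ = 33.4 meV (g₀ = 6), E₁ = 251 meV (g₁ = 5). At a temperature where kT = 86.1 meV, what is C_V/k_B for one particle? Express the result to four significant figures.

Eᵢ/kT = 0.387921, 2.91521.
Z = Σ gᵢe^(−Eᵢ/kT) = 6·e^(−0.387921) + 5·e^(−2.91521) = 4.07080 + 0.270963 = 4.34176.
⟨E⟩ = 46.9801 meV, ⟨E²⟩ = 4977.74 meV².
C_V/k_B = (⟨E²⟩ − ⟨E⟩²)/(kT)² = (4977.74 − 2207.13)/7413.21 = 0.3737.

0.3737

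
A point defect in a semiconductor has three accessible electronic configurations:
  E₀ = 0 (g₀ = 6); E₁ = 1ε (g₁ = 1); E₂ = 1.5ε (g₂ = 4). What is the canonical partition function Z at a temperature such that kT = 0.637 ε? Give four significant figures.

Eᵢ/kT = 0, 1.56986, 2.35479.
Z = Σ gᵢe^(−Eᵢ/kT) = 6·e^(−0) + 1·e^(−1.56986) + 4·e^(−2.35479) = 6.00000 + 0.208074 + 0.379654 = 6.58773.

Z = 6.588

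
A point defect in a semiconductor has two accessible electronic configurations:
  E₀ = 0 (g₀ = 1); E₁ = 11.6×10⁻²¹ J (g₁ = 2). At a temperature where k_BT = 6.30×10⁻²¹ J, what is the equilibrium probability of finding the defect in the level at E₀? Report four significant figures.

0.7592

Eᵢ/kT = 0, 1.84127.
Z = Σ gᵢe^(−Eᵢ/kT) = 1·e^(−0) + 2·e^(−1.84127) = 1.00000 + 0.317232 = 1.31723.
P₀ = g₀ e^(−E₀/kT) / Z = 1.00000/1.31723 = 0.7592.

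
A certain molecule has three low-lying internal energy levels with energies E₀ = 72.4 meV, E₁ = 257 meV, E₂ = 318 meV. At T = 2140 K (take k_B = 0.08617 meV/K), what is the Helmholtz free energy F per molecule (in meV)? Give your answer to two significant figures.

k_BT = 0.08617 × 2140 K = 184.4 meV.
Eᵢ/kT = 0.3926, 1.394, 1.725.
Z = Σ e^(−Eᵢ/kT) = e^(−0.3926) + e^(−1.394) + e^(−1.725) = 0.6753 + 0.2481 + 0.1782 = 1.102.
F = −kT ln Z = −184.4 × ln(1.102) = −184.4 × 0.09713 = -18 meV.

-18 meV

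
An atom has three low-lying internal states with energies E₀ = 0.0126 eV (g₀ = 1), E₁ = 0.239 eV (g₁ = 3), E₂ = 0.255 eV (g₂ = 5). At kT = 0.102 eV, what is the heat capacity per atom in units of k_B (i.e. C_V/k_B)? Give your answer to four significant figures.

Eᵢ/kT = 0.123529, 2.34314, 2.50000.
Z = Σ gᵢe^(−Eᵢ/kT) = 1·e^(−0.123529) + 3·e^(−2.34314) + 5·e^(−2.50000) = 0.883796 + 0.288077 + 0.410425 = 1.58230.
⟨E⟩ = 0.116694 eV, ⟨E²⟩ = 0.0273548 eV².
C_V/k_B = (⟨E²⟩ − ⟨E⟩²)/(kT)² = (0.0273548 − 0.0136175)/0.0104040 = 1.320.

1.320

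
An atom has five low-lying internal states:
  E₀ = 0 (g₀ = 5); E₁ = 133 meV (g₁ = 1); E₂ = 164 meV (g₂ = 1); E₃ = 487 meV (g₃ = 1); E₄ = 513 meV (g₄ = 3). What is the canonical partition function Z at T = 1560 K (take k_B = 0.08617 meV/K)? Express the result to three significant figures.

k_BT = 0.08617 × 1560 K = 134.43 meV.
Eᵢ/kT = 0, 0.98936, 1.2200, 3.6227, 3.8161.
Z = Σ gᵢe^(−Eᵢ/kT) = 5·e^(−0) + 1·e^(−0.98936) + 1·e^(−1.2200) + 1·e^(−3.6227) + 3·e^(−3.8161) = 5.0000 + 0.37181 + 0.29523 + 0.026710 + 0.066040 = 5.7598.

Z = 5.76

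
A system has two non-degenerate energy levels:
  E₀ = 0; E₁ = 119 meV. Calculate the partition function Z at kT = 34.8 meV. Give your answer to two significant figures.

Eᵢ/kT = 0, 3.420.
Z = Σ e^(−Eᵢ/kT) = e^(−0) + e^(−3.420) = 1.000 + 0.03271 = 1.033.

Z = 1.0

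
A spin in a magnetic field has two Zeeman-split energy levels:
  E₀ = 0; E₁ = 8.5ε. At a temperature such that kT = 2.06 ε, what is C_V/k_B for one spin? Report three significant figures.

Eᵢ/kT = 0, 4.1262.
Z = Σ e^(−Eᵢ/kT) = e^(−0) + e^(−4.1262) = 1.0000 + 0.016144 = 1.0161.
⟨E⟩ = 0.13505 ε, ⟨E²⟩ = 1.1479 ε².
C_V/k_B = (⟨E²⟩ − ⟨E⟩²)/(kT)² = (1.1479 − 0.018239)/4.2436 = 0.266.

0.266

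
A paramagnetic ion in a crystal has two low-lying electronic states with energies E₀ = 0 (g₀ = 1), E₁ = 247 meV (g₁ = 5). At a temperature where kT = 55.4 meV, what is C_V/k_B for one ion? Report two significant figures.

1.0

Eᵢ/kT = 0, 4.458.
Z = Σ gᵢe^(−Eᵢ/kT) = 1·e^(−0) + 5·e^(−4.458) = 1.000 + 0.05793 = 1.058.
⟨E⟩ = 13.52 meV, ⟨E²⟩ = 3341 meV².
C_V/k_B = (⟨E²⟩ − ⟨E⟩²)/(kT)² = (3341 − 182.8)/3069 = 1.0.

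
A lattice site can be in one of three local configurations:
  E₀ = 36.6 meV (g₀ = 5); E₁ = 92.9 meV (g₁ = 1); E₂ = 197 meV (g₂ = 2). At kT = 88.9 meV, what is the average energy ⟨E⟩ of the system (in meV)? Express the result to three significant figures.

Eᵢ/kT = 0.41170, 1.0450, 2.2160.
Z = Σ gᵢe^(−Eᵢ/kT) = 5·e^(−0.41170) + 1·e^(−1.0450) + 2·e^(−2.2160) = 3.3126 + 0.35169 + 0.21809 = 3.8824.
⟨E⟩ = Σ Eᵢ gᵢe^(−Eᵢ/kT) / Z = (36.6·3.3126 + 92.9·0.35169 + 197·0.21809) / 3.8824 = 50.7 meV.

50.7 meV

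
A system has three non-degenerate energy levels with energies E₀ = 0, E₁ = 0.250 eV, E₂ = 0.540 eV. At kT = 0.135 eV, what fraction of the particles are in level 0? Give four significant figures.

0.8509

Eᵢ/kT = 0, 1.85185, 4.00000.
Z = Σ e^(−Eᵢ/kT) = e^(−0) + e^(−1.85185) + e^(−4.00000) = 1.00000 + 0.156947 + 0.0183156 = 1.17526.
P₀ = e^(−E₀/kT) / Z = 1.00000/1.17526 = 0.8509.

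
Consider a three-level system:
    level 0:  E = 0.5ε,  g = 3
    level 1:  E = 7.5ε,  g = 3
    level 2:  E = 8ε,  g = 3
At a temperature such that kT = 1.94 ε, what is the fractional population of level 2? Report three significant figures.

0.0200

Eᵢ/kT = 0.25773, 3.8660, 4.1237.
Z = Σ gᵢe^(−Eᵢ/kT) = 3·e^(−0.25773) + 3·e^(−3.8660) + 3·e^(−4.1237) = 2.3184 + 0.062826 + 0.048554 = 2.4298.
P₂ = g₂ e^(−E₂/kT) / Z = 0.048554/2.4298 = 0.0200.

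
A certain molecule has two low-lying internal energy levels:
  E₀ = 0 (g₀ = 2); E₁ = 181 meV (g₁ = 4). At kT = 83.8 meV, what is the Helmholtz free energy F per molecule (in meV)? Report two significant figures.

-75 meV

Eᵢ/kT = 0, 2.160.
Z = Σ gᵢe^(−Eᵢ/kT) = 2·e^(−0) + 4·e^(−2.160) = 2.000 + 0.4613 = 2.461.
F = −kT ln Z = −83.8 × ln(2.461) = −83.8 × 0.9006 = -75 meV.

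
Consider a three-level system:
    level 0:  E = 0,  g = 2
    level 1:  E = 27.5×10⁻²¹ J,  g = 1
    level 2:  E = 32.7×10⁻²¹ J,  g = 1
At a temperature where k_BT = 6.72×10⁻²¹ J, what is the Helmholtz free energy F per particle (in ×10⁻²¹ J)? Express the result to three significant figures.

Eᵢ/kT = 0, 4.0923, 4.8661.
Z = Σ gᵢe^(−Eᵢ/kT) = 2·e^(−0) + 1·e^(−4.0923) + 1·e^(−4.8661) = 2.0000 + 0.016701 + 0.0077033 = 2.0244.
F = −kT ln Z = −6.72 × ln(2.0244) = −6.72 × 0.70527 = -4.74 ×10⁻²¹ J.

-4.74 ×10⁻²¹ J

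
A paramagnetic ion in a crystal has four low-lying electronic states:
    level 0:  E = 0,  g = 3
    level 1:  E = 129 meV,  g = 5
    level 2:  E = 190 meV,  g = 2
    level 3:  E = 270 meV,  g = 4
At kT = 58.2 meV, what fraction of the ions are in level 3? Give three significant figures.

Eᵢ/kT = 0, 2.2165, 3.2646, 4.6392.
Z = Σ gᵢe^(−Eᵢ/kT) = 3·e^(−0) + 5·e^(−2.2165) + 2·e^(−3.2646) + 4·e^(−4.6392) = 3.0000 + 0.54495 + 0.076424 + 0.038662 = 3.6600.
P₃ = g₃ e^(−E₃/kT) / Z = 0.038662/3.6600 = 0.0106.

0.0106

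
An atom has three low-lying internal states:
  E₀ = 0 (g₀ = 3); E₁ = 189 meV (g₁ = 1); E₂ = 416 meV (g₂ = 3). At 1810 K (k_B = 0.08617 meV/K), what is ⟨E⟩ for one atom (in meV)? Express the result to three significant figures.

40.8 meV

k_BT = 0.08617 × 1810 K = 155.97 meV.
Eᵢ/kT = 0, 1.2118, 2.6672.
Z = Σ gᵢe^(−Eᵢ/kT) = 3·e^(−0) + 1·e^(−1.2118) + 3·e^(−2.6672) = 3.0000 + 0.29766 + 0.20834 = 3.5060.
⟨E⟩ = Σ Eᵢ gᵢe^(−Eᵢ/kT) / Z = (0·3.0000 + 189·0.29766 + 416·0.20834) / 3.5060 = 40.8 meV.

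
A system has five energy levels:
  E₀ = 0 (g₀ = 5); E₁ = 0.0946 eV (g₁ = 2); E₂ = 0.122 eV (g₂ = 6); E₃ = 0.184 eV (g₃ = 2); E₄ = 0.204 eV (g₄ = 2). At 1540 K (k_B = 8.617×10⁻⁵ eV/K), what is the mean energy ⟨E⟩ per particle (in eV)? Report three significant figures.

0.0607 eV

k_BT = 8.617×10⁻⁵ × 1540 K = 0.13270 eV.
Eᵢ/kT = 0, 0.71289, 0.91937, 1.3866, 1.5373.
Z = Σ gᵢe^(−Eᵢ/kT) = 5·e^(−0) + 2·e^(−0.71289) + 6·e^(−0.91937) + 2·e^(−1.3866) + 2·e^(−1.5373) = 5.0000 + 0.98045 + 2.3926 + 0.49985 + 0.42992 = 9.3028.
⟨E⟩ = Σ Eᵢ gᵢe^(−Eᵢ/kT) / Z = (0·5.0000 + 0.0946·0.98045 + 0.122·2.3926 + 0.184·0.49985 + 0.204·0.42992) / 9.3028 = 0.0607 eV.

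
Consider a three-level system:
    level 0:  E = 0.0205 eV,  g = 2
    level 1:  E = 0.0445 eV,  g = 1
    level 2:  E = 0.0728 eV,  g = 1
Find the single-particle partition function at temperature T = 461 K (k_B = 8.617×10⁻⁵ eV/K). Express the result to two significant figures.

Z = 1.7

k_BT = 8.617×10⁻⁵ × 461 K = 0.03972 eV.
Eᵢ/kT = 0.5161, 1.120, 1.833.
Z = Σ gᵢe^(−Eᵢ/kT) = 2·e^(−0.5161) + 1·e^(−1.120) + 1·e^(−1.833) = 1.194 + 0.3263 + 0.1599 = 1.680.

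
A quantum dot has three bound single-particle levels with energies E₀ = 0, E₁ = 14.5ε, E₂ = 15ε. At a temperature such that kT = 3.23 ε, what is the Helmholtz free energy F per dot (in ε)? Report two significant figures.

-0.067 ε

Eᵢ/kT = 0, 4.489, 4.644.
Z = Σ e^(−Eᵢ/kT) = e^(−0) + e^(−4.489) + e^(−4.644) = 1.000 + 0.01123 + 0.009619 = 1.021.
F = −kT ln Z = −3.23 × ln(1.021) = −3.23 × 0.02078 = -0.067 ε.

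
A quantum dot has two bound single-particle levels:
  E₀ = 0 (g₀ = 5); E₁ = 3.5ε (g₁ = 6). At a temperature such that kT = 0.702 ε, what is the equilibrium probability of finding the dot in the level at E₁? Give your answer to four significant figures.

0.008135

Eᵢ/kT = 0, 4.98575.
Z = Σ gᵢe^(−Eᵢ/kT) = 5·e^(−0) + 6·e^(−4.98575) = 5.00000 + 0.0410079 = 5.04101.
P₁ = g₁ e^(−E₁/kT) / Z = 0.0410079/5.04101 = 0.008135.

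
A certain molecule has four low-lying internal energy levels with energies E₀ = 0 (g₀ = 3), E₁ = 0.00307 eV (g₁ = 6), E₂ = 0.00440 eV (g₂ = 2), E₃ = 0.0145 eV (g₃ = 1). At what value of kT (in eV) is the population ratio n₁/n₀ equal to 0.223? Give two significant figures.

0.0014 eV

n₁/n₀ = (g₁/g₀) exp[−(E₁−E₀)/kT] = 0.223.
⇒ (E₁−E₀)/kT = ln((6/3)/0.223) = ln(8.969) = 2.194.
kT = 0.00307 eV / 2.194 = 0.0014 eV.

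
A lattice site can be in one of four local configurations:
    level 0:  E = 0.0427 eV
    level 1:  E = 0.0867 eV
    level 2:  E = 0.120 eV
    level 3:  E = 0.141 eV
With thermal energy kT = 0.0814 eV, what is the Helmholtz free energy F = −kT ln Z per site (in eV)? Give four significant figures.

-0.02397 eV

Eᵢ/kT = 0.524570, 1.06511, 1.47420, 1.73219.
Z = Σ e^(−Eᵢ/kT) = e^(−0.524570) + e^(−1.06511) + e^(−1.47420) + e^(−1.73219) = 0.591810 + 0.344690 + 0.228962 + 0.176897 = 1.34236.
F = −kT ln Z = −0.0814 × ln(1.34236) = −0.0814 × 0.294429 = -0.02397 eV.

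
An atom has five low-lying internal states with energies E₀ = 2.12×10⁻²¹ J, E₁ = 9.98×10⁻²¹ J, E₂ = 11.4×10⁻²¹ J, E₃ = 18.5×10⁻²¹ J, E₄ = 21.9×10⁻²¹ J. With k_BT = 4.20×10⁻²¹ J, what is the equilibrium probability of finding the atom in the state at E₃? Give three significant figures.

0.0157

Eᵢ/kT = 0.50476, 2.3762, 2.7143, 4.4048, 5.2143.
Z = Σ e^(−Eᵢ/kT) = e^(−0.50476) + e^(−2.3762) + e^(−2.7143) + e^(−4.4048) + e^(−5.2143) = 0.60365 + 0.092903 + 0.066251 + 0.012219 + 0.0054382 = 0.78046.
P₃ = e^(−E₃/kT) / Z = 0.012219/0.78046 = 0.0157.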